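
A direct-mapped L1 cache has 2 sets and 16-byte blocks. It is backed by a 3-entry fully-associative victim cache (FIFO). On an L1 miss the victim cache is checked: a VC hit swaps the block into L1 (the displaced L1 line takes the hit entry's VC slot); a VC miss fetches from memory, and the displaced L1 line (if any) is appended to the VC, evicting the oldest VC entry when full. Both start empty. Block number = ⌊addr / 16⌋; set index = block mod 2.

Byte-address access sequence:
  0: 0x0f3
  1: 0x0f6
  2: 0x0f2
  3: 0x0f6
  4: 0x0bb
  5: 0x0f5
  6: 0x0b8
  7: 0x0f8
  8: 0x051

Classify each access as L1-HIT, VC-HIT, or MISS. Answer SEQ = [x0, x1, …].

SEQ = [MISS, L1-HIT, L1-HIT, L1-HIT, MISS, VC-HIT, VC-HIT, VC-HIT, MISS]

0: 0xf3 (blk 15, set 1) → MISS  vc=[]
1: 0xf6 (blk 15, set 1) → L1-HIT  vc=[]
2: 0xf2 (blk 15, set 1) → L1-HIT  vc=[]
3: 0xf6 (blk 15, set 1) → L1-HIT  vc=[]
4: 0xbb (blk 11, set 1) → MISS  vc=[15]
5: 0xf5 (blk 15, set 1) → VC-HIT  vc=[11]
6: 0xb8 (blk 11, set 1) → VC-HIT  vc=[15]
7: 0xf8 (blk 15, set 1) → VC-HIT  vc=[11]
8: 0x51 (blk 5, set 1) → MISS  vc=[11, 15]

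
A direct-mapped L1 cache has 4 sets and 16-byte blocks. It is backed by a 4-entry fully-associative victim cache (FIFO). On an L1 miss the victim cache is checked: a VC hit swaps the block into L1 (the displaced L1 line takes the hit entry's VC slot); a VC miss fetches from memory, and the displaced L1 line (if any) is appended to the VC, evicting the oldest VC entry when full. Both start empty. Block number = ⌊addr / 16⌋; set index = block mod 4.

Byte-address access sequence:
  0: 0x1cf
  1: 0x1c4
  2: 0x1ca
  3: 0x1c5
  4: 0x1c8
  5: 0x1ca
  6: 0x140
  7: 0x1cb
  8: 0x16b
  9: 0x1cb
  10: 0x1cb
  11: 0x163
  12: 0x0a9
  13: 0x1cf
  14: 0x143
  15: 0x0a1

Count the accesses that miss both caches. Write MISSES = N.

MISSES = 4

#0 0x1cf→b28/s0 MISS; vc=[]
#1 0x1c4→b28/s0 L1-HIT; vc=[]
#2 0x1ca→b28/s0 L1-HIT; vc=[]
#3 0x1c5→b28/s0 L1-HIT; vc=[]
#4 0x1c8→b28/s0 L1-HIT; vc=[]
#5 0x1ca→b28/s0 L1-HIT; vc=[]
#6 0x140→b20/s0 MISS; vc=[28]
#7 0x1cb→b28/s0 VC-HIT; vc=[20]
#8 0x16b→b22/s2 MISS; vc=[20]
#9 0x1cb→b28/s0 L1-HIT; vc=[20]
#10 0x1cb→b28/s0 L1-HIT; vc=[20]
#11 0x163→b22/s2 L1-HIT; vc=[20]
#12 0xa9→b10/s2 MISS; vc=[20,22]
#13 0x1cf→b28/s0 L1-HIT; vc=[20,22]
#14 0x143→b20/s0 VC-HIT; vc=[28,22]
#15 0xa1→b10/s2 L1-HIT; vc=[28,22]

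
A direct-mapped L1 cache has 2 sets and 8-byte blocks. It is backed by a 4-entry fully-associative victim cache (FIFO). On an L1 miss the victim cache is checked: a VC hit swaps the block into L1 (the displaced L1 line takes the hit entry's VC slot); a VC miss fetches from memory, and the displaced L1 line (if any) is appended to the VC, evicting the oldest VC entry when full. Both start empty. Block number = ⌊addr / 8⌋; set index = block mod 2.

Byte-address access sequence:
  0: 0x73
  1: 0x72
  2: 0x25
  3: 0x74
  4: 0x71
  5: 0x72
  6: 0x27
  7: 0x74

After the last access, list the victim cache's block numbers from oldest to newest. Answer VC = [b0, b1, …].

#0 0x73→b14/s0 MISS; vc=[]
#1 0x72→b14/s0 L1-HIT; vc=[]
#2 0x25→b4/s0 MISS; vc=[14]
#3 0x74→b14/s0 VC-HIT; vc=[4]
#4 0x71→b14/s0 L1-HIT; vc=[4]
#5 0x72→b14/s0 L1-HIT; vc=[4]
#6 0x27→b4/s0 VC-HIT; vc=[14]
#7 0x74→b14/s0 VC-HIT; vc=[4]

VC = [4]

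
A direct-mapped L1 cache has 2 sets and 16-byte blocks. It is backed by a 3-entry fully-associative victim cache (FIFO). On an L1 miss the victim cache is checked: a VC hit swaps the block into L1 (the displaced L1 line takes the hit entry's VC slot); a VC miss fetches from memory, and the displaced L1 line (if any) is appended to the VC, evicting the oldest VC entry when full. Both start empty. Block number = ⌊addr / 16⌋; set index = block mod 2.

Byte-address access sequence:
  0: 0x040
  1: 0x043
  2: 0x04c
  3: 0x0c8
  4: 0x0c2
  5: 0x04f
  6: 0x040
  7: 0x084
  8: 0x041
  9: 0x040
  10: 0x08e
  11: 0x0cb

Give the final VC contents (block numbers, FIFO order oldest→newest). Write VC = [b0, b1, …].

VC = [8, 4]

#0 0x40→b4/s0 MISS; vc=[]
#1 0x43→b4/s0 L1-HIT; vc=[]
#2 0x4c→b4/s0 L1-HIT; vc=[]
#3 0xc8→b12/s0 MISS; vc=[4]
#4 0xc2→b12/s0 L1-HIT; vc=[4]
#5 0x4f→b4/s0 VC-HIT; vc=[12]
#6 0x40→b4/s0 L1-HIT; vc=[12]
#7 0x84→b8/s0 MISS; vc=[12,4]
#8 0x41→b4/s0 VC-HIT; vc=[12,8]
#9 0x40→b4/s0 L1-HIT; vc=[12,8]
#10 0x8e→b8/s0 VC-HIT; vc=[12,4]
#11 0xcb→b12/s0 VC-HIT; vc=[8,4]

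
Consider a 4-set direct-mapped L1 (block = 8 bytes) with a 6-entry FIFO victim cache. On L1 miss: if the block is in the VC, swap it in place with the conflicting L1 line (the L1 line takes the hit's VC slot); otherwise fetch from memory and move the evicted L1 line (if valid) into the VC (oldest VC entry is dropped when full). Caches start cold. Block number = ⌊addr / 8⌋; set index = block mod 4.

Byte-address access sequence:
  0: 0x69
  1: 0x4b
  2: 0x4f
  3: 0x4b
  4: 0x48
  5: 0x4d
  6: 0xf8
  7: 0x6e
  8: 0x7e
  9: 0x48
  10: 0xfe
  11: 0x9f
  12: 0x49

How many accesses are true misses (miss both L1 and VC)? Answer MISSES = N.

0: 0x69 (blk 13, set 1) → MISS  vc=[]
1: 0x4b (blk 9, set 1) → MISS  vc=[13]
2: 0x4f (blk 9, set 1) → L1-HIT  vc=[13]
3: 0x4b (blk 9, set 1) → L1-HIT  vc=[13]
4: 0x48 (blk 9, set 1) → L1-HIT  vc=[13]
5: 0x4d (blk 9, set 1) → L1-HIT  vc=[13]
6: 0xf8 (blk 31, set 3) → MISS  vc=[13]
7: 0x6e (blk 13, set 1) → VC-HIT  vc=[9]
8: 0x7e (blk 15, set 3) → MISS  vc=[9, 31]
9: 0x48 (blk 9, set 1) → VC-HIT  vc=[13, 31]
10: 0xfe (blk 31, set 3) → VC-HIT  vc=[13, 15]
11: 0x9f (blk 19, set 3) → MISS  vc=[13, 15, 31]
12: 0x49 (blk 9, set 1) → L1-HIT  vc=[13, 15, 31]

MISSES = 5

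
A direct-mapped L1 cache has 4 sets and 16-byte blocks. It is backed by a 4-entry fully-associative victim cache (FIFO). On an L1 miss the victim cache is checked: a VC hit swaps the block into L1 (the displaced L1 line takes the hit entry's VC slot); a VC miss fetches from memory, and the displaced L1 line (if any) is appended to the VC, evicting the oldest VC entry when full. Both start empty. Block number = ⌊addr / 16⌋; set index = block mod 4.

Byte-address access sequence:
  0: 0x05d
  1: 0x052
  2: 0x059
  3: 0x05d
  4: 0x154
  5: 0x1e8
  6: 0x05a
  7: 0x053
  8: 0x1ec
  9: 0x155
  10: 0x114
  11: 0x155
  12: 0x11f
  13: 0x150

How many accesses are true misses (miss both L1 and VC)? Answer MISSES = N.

MISSES = 4

#0 0x5d→b5/s1 MISS; vc=[]
#1 0x52→b5/s1 L1-HIT; vc=[]
#2 0x59→b5/s1 L1-HIT; vc=[]
#3 0x5d→b5/s1 L1-HIT; vc=[]
#4 0x154→b21/s1 MISS; vc=[5]
#5 0x1e8→b30/s2 MISS; vc=[5]
#6 0x5a→b5/s1 VC-HIT; vc=[21]
#7 0x53→b5/s1 L1-HIT; vc=[21]
#8 0x1ec→b30/s2 L1-HIT; vc=[21]
#9 0x155→b21/s1 VC-HIT; vc=[5]
#10 0x114→b17/s1 MISS; vc=[5,21]
#11 0x155→b21/s1 VC-HIT; vc=[5,17]
#12 0x11f→b17/s1 VC-HIT; vc=[5,21]
#13 0x150→b21/s1 VC-HIT; vc=[5,17]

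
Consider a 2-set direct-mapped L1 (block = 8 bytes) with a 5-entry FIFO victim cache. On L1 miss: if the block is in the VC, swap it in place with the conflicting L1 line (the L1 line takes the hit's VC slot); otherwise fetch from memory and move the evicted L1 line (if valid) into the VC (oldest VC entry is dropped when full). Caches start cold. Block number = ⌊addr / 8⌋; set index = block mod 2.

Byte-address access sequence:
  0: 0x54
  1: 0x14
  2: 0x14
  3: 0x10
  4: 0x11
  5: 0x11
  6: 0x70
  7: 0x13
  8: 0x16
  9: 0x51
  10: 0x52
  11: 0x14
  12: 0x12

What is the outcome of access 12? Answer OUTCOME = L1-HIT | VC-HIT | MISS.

0: 0x54 (blk 10, set 0) → MISS  vc=[]
1: 0x14 (blk 2, set 0) → MISS  vc=[10]
2: 0x14 (blk 2, set 0) → L1-HIT  vc=[10]
3: 0x10 (blk 2, set 0) → L1-HIT  vc=[10]
4: 0x11 (blk 2, set 0) → L1-HIT  vc=[10]
5: 0x11 (blk 2, set 0) → L1-HIT  vc=[10]
6: 0x70 (blk 14, set 0) → MISS  vc=[10, 2]
7: 0x13 (blk 2, set 0) → VC-HIT  vc=[10, 14]
8: 0x16 (blk 2, set 0) → L1-HIT  vc=[10, 14]
9: 0x51 (blk 10, set 0) → VC-HIT  vc=[2, 14]
10: 0x52 (blk 10, set 0) → L1-HIT  vc=[2, 14]
11: 0x14 (blk 2, set 0) → VC-HIT  vc=[10, 14]
12: 0x12 (blk 2, set 0) → L1-HIT  vc=[10, 14]

OUTCOME = L1-HIT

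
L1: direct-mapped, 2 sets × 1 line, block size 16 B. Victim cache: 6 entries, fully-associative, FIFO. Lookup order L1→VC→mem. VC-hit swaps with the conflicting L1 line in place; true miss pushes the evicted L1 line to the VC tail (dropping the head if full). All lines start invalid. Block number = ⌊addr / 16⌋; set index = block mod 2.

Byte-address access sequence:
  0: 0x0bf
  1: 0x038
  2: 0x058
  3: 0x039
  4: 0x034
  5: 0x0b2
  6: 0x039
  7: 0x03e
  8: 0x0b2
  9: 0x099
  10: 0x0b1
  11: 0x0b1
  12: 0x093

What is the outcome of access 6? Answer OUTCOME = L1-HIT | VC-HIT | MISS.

OUTCOME = VC-HIT

0: 0xbf (blk 11, set 1) → MISS  vc=[]
1: 0x38 (blk 3, set 1) → MISS  vc=[11]
2: 0x58 (blk 5, set 1) → MISS  vc=[11, 3]
3: 0x39 (blk 3, set 1) → VC-HIT  vc=[11, 5]
4: 0x34 (blk 3, set 1) → L1-HIT  vc=[11, 5]
5: 0xb2 (blk 11, set 1) → VC-HIT  vc=[3, 5]
6: 0x39 (blk 3, set 1) → VC-HIT  vc=[11, 5]
7: 0x3e (blk 3, set 1) → L1-HIT  vc=[11, 5]
8: 0xb2 (blk 11, set 1) → VC-HIT  vc=[3, 5]
9: 0x99 (blk 9, set 1) → MISS  vc=[3, 5, 11]
10: 0xb1 (blk 11, set 1) → VC-HIT  vc=[3, 5, 9]
11: 0xb1 (blk 11, set 1) → L1-HIT  vc=[3, 5, 9]
12: 0x93 (blk 9, set 1) → VC-HIT  vc=[3, 5, 11]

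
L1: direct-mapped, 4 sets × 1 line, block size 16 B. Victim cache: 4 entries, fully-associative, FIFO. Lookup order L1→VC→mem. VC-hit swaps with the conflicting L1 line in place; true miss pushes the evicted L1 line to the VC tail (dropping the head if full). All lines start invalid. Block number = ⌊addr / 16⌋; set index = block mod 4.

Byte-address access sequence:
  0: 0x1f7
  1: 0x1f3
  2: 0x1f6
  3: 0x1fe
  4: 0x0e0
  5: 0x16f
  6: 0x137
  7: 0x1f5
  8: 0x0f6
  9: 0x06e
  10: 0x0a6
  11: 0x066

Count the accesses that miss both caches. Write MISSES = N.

MISSES = 7

#0 0x1f7→b31/s3 MISS; vc=[]
#1 0x1f3→b31/s3 L1-HIT; vc=[]
#2 0x1f6→b31/s3 L1-HIT; vc=[]
#3 0x1fe→b31/s3 L1-HIT; vc=[]
#4 0xe0→b14/s2 MISS; vc=[]
#5 0x16f→b22/s2 MISS; vc=[14]
#6 0x137→b19/s3 MISS; vc=[14,31]
#7 0x1f5→b31/s3 VC-HIT; vc=[14,19]
#8 0xf6→b15/s3 MISS; vc=[14,19,31]
#9 0x6e→b6/s2 MISS; vc=[14,19,31,22]
#10 0xa6→b10/s2 MISS; vc=[19,31,22,6]
#11 0x66→b6/s2 VC-HIT; vc=[19,31,22,10]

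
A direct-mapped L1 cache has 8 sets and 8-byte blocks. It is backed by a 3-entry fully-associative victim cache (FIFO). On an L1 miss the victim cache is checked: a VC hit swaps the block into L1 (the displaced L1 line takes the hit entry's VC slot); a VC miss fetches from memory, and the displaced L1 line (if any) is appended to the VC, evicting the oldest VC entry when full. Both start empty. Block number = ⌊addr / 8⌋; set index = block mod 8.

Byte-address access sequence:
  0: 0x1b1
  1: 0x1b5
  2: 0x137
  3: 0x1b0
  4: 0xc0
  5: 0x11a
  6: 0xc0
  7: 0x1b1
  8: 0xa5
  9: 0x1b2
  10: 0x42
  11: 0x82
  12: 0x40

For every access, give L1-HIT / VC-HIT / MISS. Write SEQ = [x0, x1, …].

SEQ = [MISS, L1-HIT, MISS, VC-HIT, MISS, MISS, L1-HIT, L1-HIT, MISS, L1-HIT, MISS, MISS, VC-HIT]

  [0] addr=0x1b1 blk=54 s=6: MISS | VC []
  [1] addr=0x1b5 blk=54 s=6: L1-HIT | VC []
  [2] addr=0x137 blk=38 s=6: MISS | VC [54]
  [3] addr=0x1b0 blk=54 s=6: VC-HIT | VC [38]
  [4] addr=0xc0 blk=24 s=0: MISS | VC [38]
  [5] addr=0x11a blk=35 s=3: MISS | VC [38]
  [6] addr=0xc0 blk=24 s=0: L1-HIT | VC [38]
  [7] addr=0x1b1 blk=54 s=6: L1-HIT | VC [38]
  [8] addr=0xa5 blk=20 s=4: MISS | VC [38]
  [9] addr=0x1b2 blk=54 s=6: L1-HIT | VC [38]
  [10] addr=0x42 blk=8 s=0: MISS | VC [38, 24]
  [11] addr=0x82 blk=16 s=0: MISS | VC [38, 24, 8]
  [12] addr=0x40 blk=8 s=0: VC-HIT | VC [38, 24, 16]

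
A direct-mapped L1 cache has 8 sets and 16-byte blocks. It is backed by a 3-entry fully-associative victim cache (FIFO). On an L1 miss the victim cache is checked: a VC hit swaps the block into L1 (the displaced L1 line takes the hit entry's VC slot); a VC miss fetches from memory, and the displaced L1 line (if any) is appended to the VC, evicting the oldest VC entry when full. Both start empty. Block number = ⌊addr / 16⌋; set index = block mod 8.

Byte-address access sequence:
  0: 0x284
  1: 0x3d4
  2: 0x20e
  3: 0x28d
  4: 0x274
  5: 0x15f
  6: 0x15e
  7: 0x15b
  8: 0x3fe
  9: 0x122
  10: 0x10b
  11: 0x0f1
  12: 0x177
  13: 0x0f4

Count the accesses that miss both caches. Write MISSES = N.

#0 0x284→b40/s0 MISS; vc=[]
#1 0x3d4→b61/s5 MISS; vc=[]
#2 0x20e→b32/s0 MISS; vc=[40]
#3 0x28d→b40/s0 VC-HIT; vc=[32]
#4 0x274→b39/s7 MISS; vc=[32]
#5 0x15f→b21/s5 MISS; vc=[32,61]
#6 0x15e→b21/s5 L1-HIT; vc=[32,61]
#7 0x15b→b21/s5 L1-HIT; vc=[32,61]
#8 0x3fe→b63/s7 MISS; vc=[32,61,39]
#9 0x122→b18/s2 MISS; vc=[32,61,39]
#10 0x10b→b16/s0 MISS; vc=[61,39,40]
#11 0xf1→b15/s7 MISS; vc=[39,40,63]
#12 0x177→b23/s7 MISS; vc=[40,63,15]
#13 0xf4→b15/s7 VC-HIT; vc=[40,63,23]

MISSES = 10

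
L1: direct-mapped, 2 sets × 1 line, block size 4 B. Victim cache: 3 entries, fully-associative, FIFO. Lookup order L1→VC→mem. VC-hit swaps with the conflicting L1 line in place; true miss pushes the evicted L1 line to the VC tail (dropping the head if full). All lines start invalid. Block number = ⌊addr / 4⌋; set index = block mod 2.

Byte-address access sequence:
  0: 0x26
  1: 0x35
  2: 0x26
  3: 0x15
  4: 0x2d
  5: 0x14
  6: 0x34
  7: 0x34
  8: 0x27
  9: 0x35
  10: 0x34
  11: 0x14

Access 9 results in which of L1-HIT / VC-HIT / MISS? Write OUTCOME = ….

  [0] addr=0x26 blk=9 s=1: MISS | VC []
  [1] addr=0x35 blk=13 s=1: MISS | VC [9]
  [2] addr=0x26 blk=9 s=1: VC-HIT | VC [13]
  [3] addr=0x15 blk=5 s=1: MISS | VC [13, 9]
  [4] addr=0x2d blk=11 s=1: MISS | VC [13, 9, 5]
  [5] addr=0x14 blk=5 s=1: VC-HIT | VC [13, 9, 11]
  [6] addr=0x34 blk=13 s=1: VC-HIT | VC [5, 9, 11]
  [7] addr=0x34 blk=13 s=1: L1-HIT | VC [5, 9, 11]
  [8] addr=0x27 blk=9 s=1: VC-HIT | VC [5, 13, 11]
  [9] addr=0x35 blk=13 s=1: VC-HIT | VC [5, 9, 11]
  [10] addr=0x34 blk=13 s=1: L1-HIT | VC [5, 9, 11]
  [11] addr=0x14 blk=5 s=1: VC-HIT | VC [13, 9, 11]

OUTCOME = VC-HIT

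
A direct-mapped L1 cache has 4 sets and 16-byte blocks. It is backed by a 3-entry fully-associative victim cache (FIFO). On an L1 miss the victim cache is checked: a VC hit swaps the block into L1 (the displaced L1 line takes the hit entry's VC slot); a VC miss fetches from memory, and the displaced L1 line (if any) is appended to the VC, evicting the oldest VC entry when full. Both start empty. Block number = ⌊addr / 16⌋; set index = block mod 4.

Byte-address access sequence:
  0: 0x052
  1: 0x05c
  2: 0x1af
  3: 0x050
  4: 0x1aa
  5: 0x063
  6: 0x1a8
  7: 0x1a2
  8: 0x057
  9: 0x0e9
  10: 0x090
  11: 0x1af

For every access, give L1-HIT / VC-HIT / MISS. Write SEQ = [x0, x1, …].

0: 0x52 (blk 5, set 1) → MISS  vc=[]
1: 0x5c (blk 5, set 1) → L1-HIT  vc=[]
2: 0x1af (blk 26, set 2) → MISS  vc=[]
3: 0x50 (blk 5, set 1) → L1-HIT  vc=[]
4: 0x1aa (blk 26, set 2) → L1-HIT  vc=[]
5: 0x63 (blk 6, set 2) → MISS  vc=[26]
6: 0x1a8 (blk 26, set 2) → VC-HIT  vc=[6]
7: 0x1a2 (blk 26, set 2) → L1-HIT  vc=[6]
8: 0x57 (blk 5, set 1) → L1-HIT  vc=[6]
9: 0xe9 (blk 14, set 2) → MISS  vc=[6, 26]
10: 0x90 (blk 9, set 1) → MISS  vc=[6, 26, 5]
11: 0x1af (blk 26, set 2) → VC-HIT  vc=[6, 14, 5]

SEQ = [MISS, L1-HIT, MISS, L1-HIT, L1-HIT, MISS, VC-HIT, L1-HIT, L1-HIT, MISS, MISS, VC-HIT]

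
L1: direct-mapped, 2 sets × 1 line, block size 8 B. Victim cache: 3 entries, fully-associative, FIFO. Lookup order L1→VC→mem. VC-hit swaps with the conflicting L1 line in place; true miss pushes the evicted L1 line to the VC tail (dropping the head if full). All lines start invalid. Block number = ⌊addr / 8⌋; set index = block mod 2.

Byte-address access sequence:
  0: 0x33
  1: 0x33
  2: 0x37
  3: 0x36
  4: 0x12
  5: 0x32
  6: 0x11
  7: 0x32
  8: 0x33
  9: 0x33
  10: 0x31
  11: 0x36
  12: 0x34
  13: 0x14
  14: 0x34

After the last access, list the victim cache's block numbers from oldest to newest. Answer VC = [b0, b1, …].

#0 0x33→b6/s0 MISS; vc=[]
#1 0x33→b6/s0 L1-HIT; vc=[]
#2 0x37→b6/s0 L1-HIT; vc=[]
#3 0x36→b6/s0 L1-HIT; vc=[]
#4 0x12→b2/s0 MISS; vc=[6]
#5 0x32→b6/s0 VC-HIT; vc=[2]
#6 0x11→b2/s0 VC-HIT; vc=[6]
#7 0x32→b6/s0 VC-HIT; vc=[2]
#8 0x33→b6/s0 L1-HIT; vc=[2]
#9 0x33→b6/s0 L1-HIT; vc=[2]
#10 0x31→b6/s0 L1-HIT; vc=[2]
#11 0x36→b6/s0 L1-HIT; vc=[2]
#12 0x34→b6/s0 L1-HIT; vc=[2]
#13 0x14→b2/s0 VC-HIT; vc=[6]
#14 0x34→b6/s0 VC-HIT; vc=[2]

VC = [2]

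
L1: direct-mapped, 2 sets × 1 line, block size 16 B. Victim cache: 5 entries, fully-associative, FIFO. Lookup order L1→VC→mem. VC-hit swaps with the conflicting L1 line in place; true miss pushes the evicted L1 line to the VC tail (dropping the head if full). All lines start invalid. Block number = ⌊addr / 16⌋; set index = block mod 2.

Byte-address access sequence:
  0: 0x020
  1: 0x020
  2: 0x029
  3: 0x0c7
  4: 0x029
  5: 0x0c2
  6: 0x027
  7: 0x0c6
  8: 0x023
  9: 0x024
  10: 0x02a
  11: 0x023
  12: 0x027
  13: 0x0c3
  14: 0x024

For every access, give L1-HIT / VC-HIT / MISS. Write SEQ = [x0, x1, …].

  [0] addr=0x20 blk=2 s=0: MISS | VC []
  [1] addr=0x20 blk=2 s=0: L1-HIT | VC []
  [2] addr=0x29 blk=2 s=0: L1-HIT | VC []
  [3] addr=0xc7 blk=12 s=0: MISS | VC [2]
  [4] addr=0x29 blk=2 s=0: VC-HIT | VC [12]
  [5] addr=0xc2 blk=12 s=0: VC-HIT | VC [2]
  [6] addr=0x27 blk=2 s=0: VC-HIT | VC [12]
  [7] addr=0xc6 blk=12 s=0: VC-HIT | VC [2]
  [8] addr=0x23 blk=2 s=0: VC-HIT | VC [12]
  [9] addr=0x24 blk=2 s=0: L1-HIT | VC [12]
  [10] addr=0x2a blk=2 s=0: L1-HIT | VC [12]
  [11] addr=0x23 blk=2 s=0: L1-HIT | VC [12]
  [12] addr=0x27 blk=2 s=0: L1-HIT | VC [12]
  [13] addr=0xc3 blk=12 s=0: VC-HIT | VC [2]
  [14] addr=0x24 blk=2 s=0: VC-HIT | VC [12]

SEQ = [MISS, L1-HIT, L1-HIT, MISS, VC-HIT, VC-HIT, VC-HIT, VC-HIT, VC-HIT, L1-HIT, L1-HIT, L1-HIT, L1-HIT, VC-HIT, VC-HIT]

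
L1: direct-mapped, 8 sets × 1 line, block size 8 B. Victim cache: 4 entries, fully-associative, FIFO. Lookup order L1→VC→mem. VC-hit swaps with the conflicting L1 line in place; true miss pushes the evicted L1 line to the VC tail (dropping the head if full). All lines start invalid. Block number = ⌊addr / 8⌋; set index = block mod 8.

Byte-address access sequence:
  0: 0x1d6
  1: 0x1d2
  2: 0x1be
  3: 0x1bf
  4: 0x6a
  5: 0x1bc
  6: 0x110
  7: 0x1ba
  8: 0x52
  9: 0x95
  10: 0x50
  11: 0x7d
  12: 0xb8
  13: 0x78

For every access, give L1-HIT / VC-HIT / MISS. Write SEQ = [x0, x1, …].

SEQ = [MISS, L1-HIT, MISS, L1-HIT, MISS, L1-HIT, MISS, L1-HIT, MISS, MISS, VC-HIT, MISS, MISS, VC-HIT]

0: 0x1d6 (blk 58, set 2) → MISS  vc=[]
1: 0x1d2 (blk 58, set 2) → L1-HIT  vc=[]
2: 0x1be (blk 55, set 7) → MISS  vc=[]
3: 0x1bf (blk 55, set 7) → L1-HIT  vc=[]
4: 0x6a (blk 13, set 5) → MISS  vc=[]
5: 0x1bc (blk 55, set 7) → L1-HIT  vc=[]
6: 0x110 (blk 34, set 2) → MISS  vc=[58]
7: 0x1ba (blk 55, set 7) → L1-HIT  vc=[58]
8: 0x52 (blk 10, set 2) → MISS  vc=[58, 34]
9: 0x95 (blk 18, set 2) → MISS  vc=[58, 34, 10]
10: 0x50 (blk 10, set 2) → VC-HIT  vc=[58, 34, 18]
11: 0x7d (blk 15, set 7) → MISS  vc=[58, 34, 18, 55]
12: 0xb8 (blk 23, set 7) → MISS  vc=[34, 18, 55, 15]
13: 0x78 (blk 15, set 7) → VC-HIT  vc=[34, 18, 55, 23]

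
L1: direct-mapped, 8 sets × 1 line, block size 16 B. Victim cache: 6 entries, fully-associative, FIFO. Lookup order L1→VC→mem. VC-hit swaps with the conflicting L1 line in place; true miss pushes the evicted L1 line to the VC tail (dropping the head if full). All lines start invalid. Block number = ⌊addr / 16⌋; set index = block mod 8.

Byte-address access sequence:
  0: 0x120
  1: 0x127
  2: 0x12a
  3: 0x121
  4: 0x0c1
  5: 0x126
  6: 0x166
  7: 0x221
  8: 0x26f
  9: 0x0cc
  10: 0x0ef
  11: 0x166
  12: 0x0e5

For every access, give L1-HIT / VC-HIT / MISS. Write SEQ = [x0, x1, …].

SEQ = [MISS, L1-HIT, L1-HIT, L1-HIT, MISS, L1-HIT, MISS, MISS, MISS, L1-HIT, MISS, VC-HIT, VC-HIT]

  [0] addr=0x120 blk=18 s=2: MISS | VC []
  [1] addr=0x127 blk=18 s=2: L1-HIT | VC []
  [2] addr=0x12a blk=18 s=2: L1-HIT | VC []
  [3] addr=0x121 blk=18 s=2: L1-HIT | VC []
  [4] addr=0xc1 blk=12 s=4: MISS | VC []
  [5] addr=0x126 blk=18 s=2: L1-HIT | VC []
  [6] addr=0x166 blk=22 s=6: MISS | VC []
  [7] addr=0x221 blk=34 s=2: MISS | VC [18]
  [8] addr=0x26f blk=38 s=6: MISS | VC [18, 22]
  [9] addr=0xcc blk=12 s=4: L1-HIT | VC [18, 22]
  [10] addr=0xef blk=14 s=6: MISS | VC [18, 22, 38]
  [11] addr=0x166 blk=22 s=6: VC-HIT | VC [18, 14, 38]
  [12] addr=0xe5 blk=14 s=6: VC-HIT | VC [18, 22, 38]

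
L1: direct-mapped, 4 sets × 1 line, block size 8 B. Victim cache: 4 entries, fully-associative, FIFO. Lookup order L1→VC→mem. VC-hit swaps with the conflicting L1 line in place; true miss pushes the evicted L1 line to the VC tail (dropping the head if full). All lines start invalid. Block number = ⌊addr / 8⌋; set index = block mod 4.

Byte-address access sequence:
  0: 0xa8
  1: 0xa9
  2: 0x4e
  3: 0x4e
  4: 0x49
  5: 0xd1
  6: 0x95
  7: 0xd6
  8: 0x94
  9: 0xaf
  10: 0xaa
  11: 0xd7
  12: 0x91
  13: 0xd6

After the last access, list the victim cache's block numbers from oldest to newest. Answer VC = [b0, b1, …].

#0 0xa8→b21/s1 MISS; vc=[]
#1 0xa9→b21/s1 L1-HIT; vc=[]
#2 0x4e→b9/s1 MISS; vc=[21]
#3 0x4e→b9/s1 L1-HIT; vc=[21]
#4 0x49→b9/s1 L1-HIT; vc=[21]
#5 0xd1→b26/s2 MISS; vc=[21]
#6 0x95→b18/s2 MISS; vc=[21,26]
#7 0xd6→b26/s2 VC-HIT; vc=[21,18]
#8 0x94→b18/s2 VC-HIT; vc=[21,26]
#9 0xaf→b21/s1 VC-HIT; vc=[9,26]
#10 0xaa→b21/s1 L1-HIT; vc=[9,26]
#11 0xd7→b26/s2 VC-HIT; vc=[9,18]
#12 0x91→b18/s2 VC-HIT; vc=[9,26]
#13 0xd6→b26/s2 VC-HIT; vc=[9,18]

VC = [9, 18]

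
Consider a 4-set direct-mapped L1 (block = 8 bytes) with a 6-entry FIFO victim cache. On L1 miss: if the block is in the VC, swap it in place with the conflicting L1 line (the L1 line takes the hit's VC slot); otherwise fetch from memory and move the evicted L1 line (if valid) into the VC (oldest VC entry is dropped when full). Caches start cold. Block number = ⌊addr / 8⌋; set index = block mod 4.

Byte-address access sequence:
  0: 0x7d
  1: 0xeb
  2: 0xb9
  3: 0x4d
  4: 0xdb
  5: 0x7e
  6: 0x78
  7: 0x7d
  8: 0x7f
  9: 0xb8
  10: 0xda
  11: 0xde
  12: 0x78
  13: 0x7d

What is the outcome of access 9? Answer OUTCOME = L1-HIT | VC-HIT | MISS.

#0 0x7d→b15/s3 MISS; vc=[]
#1 0xeb→b29/s1 MISS; vc=[]
#2 0xb9→b23/s3 MISS; vc=[15]
#3 0x4d→b9/s1 MISS; vc=[15,29]
#4 0xdb→b27/s3 MISS; vc=[15,29,23]
#5 0x7e→b15/s3 VC-HIT; vc=[27,29,23]
#6 0x78→b15/s3 L1-HIT; vc=[27,29,23]
#7 0x7d→b15/s3 L1-HIT; vc=[27,29,23]
#8 0x7f→b15/s3 L1-HIT; vc=[27,29,23]
#9 0xb8→b23/s3 VC-HIT; vc=[27,29,15]
#10 0xda→b27/s3 VC-HIT; vc=[23,29,15]
#11 0xde→b27/s3 L1-HIT; vc=[23,29,15]
#12 0x78→b15/s3 VC-HIT; vc=[23,29,27]
#13 0x7d→b15/s3 L1-HIT; vc=[23,29,27]

OUTCOME = VC-HIT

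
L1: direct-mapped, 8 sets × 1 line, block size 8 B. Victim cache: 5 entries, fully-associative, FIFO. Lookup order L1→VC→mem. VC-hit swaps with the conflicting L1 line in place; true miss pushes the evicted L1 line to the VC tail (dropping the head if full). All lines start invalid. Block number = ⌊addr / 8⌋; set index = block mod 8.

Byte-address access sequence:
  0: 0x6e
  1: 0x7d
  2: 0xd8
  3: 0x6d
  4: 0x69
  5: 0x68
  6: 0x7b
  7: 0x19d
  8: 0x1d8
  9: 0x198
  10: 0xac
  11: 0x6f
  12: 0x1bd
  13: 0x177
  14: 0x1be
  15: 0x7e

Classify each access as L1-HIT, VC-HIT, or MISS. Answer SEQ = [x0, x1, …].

0: 0x6e (blk 13, set 5) → MISS  vc=[]
1: 0x7d (blk 15, set 7) → MISS  vc=[]
2: 0xd8 (blk 27, set 3) → MISS  vc=[]
3: 0x6d (blk 13, set 5) → L1-HIT  vc=[]
4: 0x69 (blk 13, set 5) → L1-HIT  vc=[]
5: 0x68 (blk 13, set 5) → L1-HIT  vc=[]
6: 0x7b (blk 15, set 7) → L1-HIT  vc=[]
7: 0x19d (blk 51, set 3) → MISS  vc=[27]
8: 0x1d8 (blk 59, set 3) → MISS  vc=[27, 51]
9: 0x198 (blk 51, set 3) → VC-HIT  vc=[27, 59]
10: 0xac (blk 21, set 5) → MISS  vc=[27, 59, 13]
11: 0x6f (blk 13, set 5) → VC-HIT  vc=[27, 59, 21]
12: 0x1bd (blk 55, set 7) → MISS  vc=[27, 59, 21, 15]
13: 0x177 (blk 46, set 6) → MISS  vc=[27, 59, 21, 15]
14: 0x1be (blk 55, set 7) → L1-HIT  vc=[27, 59, 21, 15]
15: 0x7e (blk 15, set 7) → VC-HIT  vc=[27, 59, 21, 55]

SEQ = [MISS, MISS, MISS, L1-HIT, L1-HIT, L1-HIT, L1-HIT, MISS, MISS, VC-HIT, MISS, VC-HIT, MISS, MISS, L1-HIT, VC-HIT]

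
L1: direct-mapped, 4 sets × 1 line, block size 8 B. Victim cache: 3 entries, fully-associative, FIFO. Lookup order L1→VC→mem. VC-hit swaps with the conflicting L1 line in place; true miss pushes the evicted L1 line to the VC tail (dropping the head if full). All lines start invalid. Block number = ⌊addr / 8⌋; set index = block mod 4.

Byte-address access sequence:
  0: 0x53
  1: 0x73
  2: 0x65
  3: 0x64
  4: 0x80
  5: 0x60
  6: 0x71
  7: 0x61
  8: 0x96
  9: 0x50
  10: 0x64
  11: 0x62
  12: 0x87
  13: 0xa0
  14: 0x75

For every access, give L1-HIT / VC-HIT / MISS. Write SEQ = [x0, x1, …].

SEQ = [MISS, MISS, MISS, L1-HIT, MISS, VC-HIT, L1-HIT, L1-HIT, MISS, VC-HIT, L1-HIT, L1-HIT, VC-HIT, MISS, VC-HIT]

#0 0x53→b10/s2 MISS; vc=[]
#1 0x73→b14/s2 MISS; vc=[10]
#2 0x65→b12/s0 MISS; vc=[10]
#3 0x64→b12/s0 L1-HIT; vc=[10]
#4 0x80→b16/s0 MISS; vc=[10,12]
#5 0x60→b12/s0 VC-HIT; vc=[10,16]
#6 0x71→b14/s2 L1-HIT; vc=[10,16]
#7 0x61→b12/s0 L1-HIT; vc=[10,16]
#8 0x96→b18/s2 MISS; vc=[10,16,14]
#9 0x50→b10/s2 VC-HIT; vc=[18,16,14]
#10 0x64→b12/s0 L1-HIT; vc=[18,16,14]
#11 0x62→b12/s0 L1-HIT; vc=[18,16,14]
#12 0x87→b16/s0 VC-HIT; vc=[18,12,14]
#13 0xa0→b20/s0 MISS; vc=[12,14,16]
#14 0x75→b14/s2 VC-HIT; vc=[12,10,16]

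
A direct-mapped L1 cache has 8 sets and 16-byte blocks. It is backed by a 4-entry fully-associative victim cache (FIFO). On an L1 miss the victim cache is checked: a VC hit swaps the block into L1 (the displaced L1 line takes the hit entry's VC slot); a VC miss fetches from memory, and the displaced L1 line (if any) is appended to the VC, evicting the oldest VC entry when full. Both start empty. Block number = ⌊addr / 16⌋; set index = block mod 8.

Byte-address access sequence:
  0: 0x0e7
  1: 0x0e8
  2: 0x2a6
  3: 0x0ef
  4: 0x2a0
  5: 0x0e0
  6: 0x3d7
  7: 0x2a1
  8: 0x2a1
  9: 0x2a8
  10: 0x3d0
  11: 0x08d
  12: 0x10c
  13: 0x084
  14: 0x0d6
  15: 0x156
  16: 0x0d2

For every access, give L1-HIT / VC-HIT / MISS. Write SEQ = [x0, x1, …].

SEQ = [MISS, L1-HIT, MISS, L1-HIT, L1-HIT, L1-HIT, MISS, L1-HIT, L1-HIT, L1-HIT, L1-HIT, MISS, MISS, VC-HIT, MISS, MISS, VC-HIT]

#0 0xe7→b14/s6 MISS; vc=[]
#1 0xe8→b14/s6 L1-HIT; vc=[]
#2 0x2a6→b42/s2 MISS; vc=[]
#3 0xef→b14/s6 L1-HIT; vc=[]
#4 0x2a0→b42/s2 L1-HIT; vc=[]
#5 0xe0→b14/s6 L1-HIT; vc=[]
#6 0x3d7→b61/s5 MISS; vc=[]
#7 0x2a1→b42/s2 L1-HIT; vc=[]
#8 0x2a1→b42/s2 L1-HIT; vc=[]
#9 0x2a8→b42/s2 L1-HIT; vc=[]
#10 0x3d0→b61/s5 L1-HIT; vc=[]
#11 0x8d→b8/s0 MISS; vc=[]
#12 0x10c→b16/s0 MISS; vc=[8]
#13 0x84→b8/s0 VC-HIT; vc=[16]
#14 0xd6→b13/s5 MISS; vc=[16,61]
#15 0x156→b21/s5 MISS; vc=[16,61,13]
#16 0xd2→b13/s5 VC-HIT; vc=[16,61,21]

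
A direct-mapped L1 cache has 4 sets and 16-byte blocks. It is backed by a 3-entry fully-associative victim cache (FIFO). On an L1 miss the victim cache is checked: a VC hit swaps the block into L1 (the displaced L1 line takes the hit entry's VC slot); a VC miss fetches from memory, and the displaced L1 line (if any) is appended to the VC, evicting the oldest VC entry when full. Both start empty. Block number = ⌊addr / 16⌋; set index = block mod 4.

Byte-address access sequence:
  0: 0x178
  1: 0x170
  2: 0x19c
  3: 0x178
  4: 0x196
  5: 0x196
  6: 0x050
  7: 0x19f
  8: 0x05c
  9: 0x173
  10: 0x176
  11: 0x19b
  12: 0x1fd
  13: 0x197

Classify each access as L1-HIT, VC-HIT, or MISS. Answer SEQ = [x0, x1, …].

#0 0x178→b23/s3 MISS; vc=[]
#1 0x170→b23/s3 L1-HIT; vc=[]
#2 0x19c→b25/s1 MISS; vc=[]
#3 0x178→b23/s3 L1-HIT; vc=[]
#4 0x196→b25/s1 L1-HIT; vc=[]
#5 0x196→b25/s1 L1-HIT; vc=[]
#6 0x50→b5/s1 MISS; vc=[25]
#7 0x19f→b25/s1 VC-HIT; vc=[5]
#8 0x5c→b5/s1 VC-HIT; vc=[25]
#9 0x173→b23/s3 L1-HIT; vc=[25]
#10 0x176→b23/s3 L1-HIT; vc=[25]
#11 0x19b→b25/s1 VC-HIT; vc=[5]
#12 0x1fd→b31/s3 MISS; vc=[5,23]
#13 0x197→b25/s1 L1-HIT; vc=[5,23]

SEQ = [MISS, L1-HIT, MISS, L1-HIT, L1-HIT, L1-HIT, MISS, VC-HIT, VC-HIT, L1-HIT, L1-HIT, VC-HIT, MISS, L1-HIT]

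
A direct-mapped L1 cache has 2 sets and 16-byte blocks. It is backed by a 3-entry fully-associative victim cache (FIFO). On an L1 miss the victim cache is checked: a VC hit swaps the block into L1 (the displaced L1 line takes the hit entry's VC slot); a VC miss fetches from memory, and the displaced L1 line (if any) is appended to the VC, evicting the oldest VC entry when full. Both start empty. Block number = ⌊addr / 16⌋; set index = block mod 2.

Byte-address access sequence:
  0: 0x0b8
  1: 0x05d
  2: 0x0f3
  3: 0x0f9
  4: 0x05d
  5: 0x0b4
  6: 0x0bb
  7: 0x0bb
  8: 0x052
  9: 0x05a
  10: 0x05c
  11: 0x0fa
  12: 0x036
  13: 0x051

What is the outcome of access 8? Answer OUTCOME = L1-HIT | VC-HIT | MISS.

#0 0xb8→b11/s1 MISS; vc=[]
#1 0x5d→b5/s1 MISS; vc=[11]
#2 0xf3→b15/s1 MISS; vc=[11,5]
#3 0xf9→b15/s1 L1-HIT; vc=[11,5]
#4 0x5d→b5/s1 VC-HIT; vc=[11,15]
#5 0xb4→b11/s1 VC-HIT; vc=[5,15]
#6 0xbb→b11/s1 L1-HIT; vc=[5,15]
#7 0xbb→b11/s1 L1-HIT; vc=[5,15]
#8 0x52→b5/s1 VC-HIT; vc=[11,15]
#9 0x5a→b5/s1 L1-HIT; vc=[11,15]
#10 0x5c→b5/s1 L1-HIT; vc=[11,15]
#11 0xfa→b15/s1 VC-HIT; vc=[11,5]
#12 0x36→b3/s1 MISS; vc=[11,5,15]
#13 0x51→b5/s1 VC-HIT; vc=[11,3,15]

OUTCOME = VC-HIT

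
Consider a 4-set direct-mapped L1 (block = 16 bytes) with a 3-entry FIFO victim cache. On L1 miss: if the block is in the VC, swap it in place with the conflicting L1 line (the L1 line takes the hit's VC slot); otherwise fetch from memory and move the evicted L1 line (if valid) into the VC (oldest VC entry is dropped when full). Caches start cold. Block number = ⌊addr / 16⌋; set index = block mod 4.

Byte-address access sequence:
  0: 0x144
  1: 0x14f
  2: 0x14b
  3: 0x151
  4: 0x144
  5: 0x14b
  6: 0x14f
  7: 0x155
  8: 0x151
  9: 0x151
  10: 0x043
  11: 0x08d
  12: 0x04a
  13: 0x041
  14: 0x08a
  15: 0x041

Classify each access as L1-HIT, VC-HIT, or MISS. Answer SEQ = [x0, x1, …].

SEQ = [MISS, L1-HIT, L1-HIT, MISS, L1-HIT, L1-HIT, L1-HIT, L1-HIT, L1-HIT, L1-HIT, MISS, MISS, VC-HIT, L1-HIT, VC-HIT, VC-HIT]

#0 0x144→b20/s0 MISS; vc=[]
#1 0x14f→b20/s0 L1-HIT; vc=[]
#2 0x14b→b20/s0 L1-HIT; vc=[]
#3 0x151→b21/s1 MISS; vc=[]
#4 0x144→b20/s0 L1-HIT; vc=[]
#5 0x14b→b20/s0 L1-HIT; vc=[]
#6 0x14f→b20/s0 L1-HIT; vc=[]
#7 0x155→b21/s1 L1-HIT; vc=[]
#8 0x151→b21/s1 L1-HIT; vc=[]
#9 0x151→b21/s1 L1-HIT; vc=[]
#10 0x43→b4/s0 MISS; vc=[20]
#11 0x8d→b8/s0 MISS; vc=[20,4]
#12 0x4a→b4/s0 VC-HIT; vc=[20,8]
#13 0x41→b4/s0 L1-HIT; vc=[20,8]
#14 0x8a→b8/s0 VC-HIT; vc=[20,4]
#15 0x41→b4/s0 VC-HIT; vc=[20,8]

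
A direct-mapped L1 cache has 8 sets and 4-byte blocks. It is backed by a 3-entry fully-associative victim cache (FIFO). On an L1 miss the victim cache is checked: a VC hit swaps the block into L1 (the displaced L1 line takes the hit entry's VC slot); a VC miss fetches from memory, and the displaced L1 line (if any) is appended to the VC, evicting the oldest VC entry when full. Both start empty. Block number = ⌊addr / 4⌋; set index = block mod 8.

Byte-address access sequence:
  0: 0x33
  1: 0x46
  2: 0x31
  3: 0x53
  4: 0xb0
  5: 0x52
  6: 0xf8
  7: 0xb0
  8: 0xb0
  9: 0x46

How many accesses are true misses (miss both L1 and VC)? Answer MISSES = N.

MISSES = 5

  [0] addr=0x33 blk=12 s=4: MISS | VC []
  [1] addr=0x46 blk=17 s=1: MISS | VC []
  [2] addr=0x31 blk=12 s=4: L1-HIT | VC []
  [3] addr=0x53 blk=20 s=4: MISS | VC [12]
  [4] addr=0xb0 blk=44 s=4: MISS | VC [12, 20]
  [5] addr=0x52 blk=20 s=4: VC-HIT | VC [12, 44]
  [6] addr=0xf8 blk=62 s=6: MISS | VC [12, 44]
  [7] addr=0xb0 blk=44 s=4: VC-HIT | VC [12, 20]
  [8] addr=0xb0 blk=44 s=4: L1-HIT | VC [12, 20]
  [9] addr=0x46 blk=17 s=1: L1-HIT | VC [12, 20]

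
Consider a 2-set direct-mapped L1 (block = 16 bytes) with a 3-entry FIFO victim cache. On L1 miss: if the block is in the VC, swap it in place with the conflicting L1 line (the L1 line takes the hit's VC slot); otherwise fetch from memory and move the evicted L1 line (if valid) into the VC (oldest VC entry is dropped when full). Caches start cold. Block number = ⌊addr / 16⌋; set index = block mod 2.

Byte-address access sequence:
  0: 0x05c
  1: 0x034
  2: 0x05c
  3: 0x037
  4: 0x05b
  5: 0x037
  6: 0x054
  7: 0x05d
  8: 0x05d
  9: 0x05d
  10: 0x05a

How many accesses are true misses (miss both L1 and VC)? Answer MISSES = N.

0: 0x5c (blk 5, set 1) → MISS  vc=[]
1: 0x34 (blk 3, set 1) → MISS  vc=[5]
2: 0x5c (blk 5, set 1) → VC-HIT  vc=[3]
3: 0x37 (blk 3, set 1) → VC-HIT  vc=[5]
4: 0x5b (blk 5, set 1) → VC-HIT  vc=[3]
5: 0x37 (blk 3, set 1) → VC-HIT  vc=[5]
6: 0x54 (blk 5, set 1) → VC-HIT  vc=[3]
7: 0x5d (blk 5, set 1) → L1-HIT  vc=[3]
8: 0x5d (blk 5, set 1) → L1-HIT  vc=[3]
9: 0x5d (blk 5, set 1) → L1-HIT  vc=[3]
10: 0x5a (blk 5, set 1) → L1-HIT  vc=[3]

MISSES = 2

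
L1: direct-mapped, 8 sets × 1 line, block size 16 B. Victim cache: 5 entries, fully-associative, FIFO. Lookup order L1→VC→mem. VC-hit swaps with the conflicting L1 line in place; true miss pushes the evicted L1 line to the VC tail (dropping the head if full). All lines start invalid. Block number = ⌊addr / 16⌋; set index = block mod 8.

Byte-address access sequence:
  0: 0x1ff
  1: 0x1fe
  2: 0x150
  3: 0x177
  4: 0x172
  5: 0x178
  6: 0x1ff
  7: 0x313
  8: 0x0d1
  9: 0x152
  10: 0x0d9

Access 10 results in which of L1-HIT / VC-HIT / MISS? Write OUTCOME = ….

OUTCOME = VC-HIT

0: 0x1ff (blk 31, set 7) → MISS  vc=[]
1: 0x1fe (blk 31, set 7) → L1-HIT  vc=[]
2: 0x150 (blk 21, set 5) → MISS  vc=[]
3: 0x177 (blk 23, set 7) → MISS  vc=[31]
4: 0x172 (blk 23, set 7) → L1-HIT  vc=[31]
5: 0x178 (blk 23, set 7) → L1-HIT  vc=[31]
6: 0x1ff (blk 31, set 7) → VC-HIT  vc=[23]
7: 0x313 (blk 49, set 1) → MISS  vc=[23]
8: 0xd1 (blk 13, set 5) → MISS  vc=[23, 21]
9: 0x152 (blk 21, set 5) → VC-HIT  vc=[23, 13]
10: 0xd9 (blk 13, set 5) → VC-HIT  vc=[23, 21]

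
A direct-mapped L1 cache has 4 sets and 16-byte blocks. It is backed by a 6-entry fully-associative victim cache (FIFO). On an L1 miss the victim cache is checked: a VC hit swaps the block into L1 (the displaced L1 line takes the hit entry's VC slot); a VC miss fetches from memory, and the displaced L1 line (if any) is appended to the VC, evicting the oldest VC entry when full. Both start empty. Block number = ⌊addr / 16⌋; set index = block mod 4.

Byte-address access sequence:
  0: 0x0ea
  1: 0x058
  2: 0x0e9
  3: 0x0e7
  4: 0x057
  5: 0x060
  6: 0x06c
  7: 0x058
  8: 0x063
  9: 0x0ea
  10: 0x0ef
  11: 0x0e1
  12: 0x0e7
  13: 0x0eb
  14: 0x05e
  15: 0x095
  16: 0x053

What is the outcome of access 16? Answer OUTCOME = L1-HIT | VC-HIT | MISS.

#0 0xea→b14/s2 MISS; vc=[]
#1 0x58→b5/s1 MISS; vc=[]
#2 0xe9→b14/s2 L1-HIT; vc=[]
#3 0xe7→b14/s2 L1-HIT; vc=[]
#4 0x57→b5/s1 L1-HIT; vc=[]
#5 0x60→b6/s2 MISS; vc=[14]
#6 0x6c→b6/s2 L1-HIT; vc=[14]
#7 0x58→b5/s1 L1-HIT; vc=[14]
#8 0x63→b6/s2 L1-HIT; vc=[14]
#9 0xea→b14/s2 VC-HIT; vc=[6]
#10 0xef→b14/s2 L1-HIT; vc=[6]
#11 0xe1→b14/s2 L1-HIT; vc=[6]
#12 0xe7→b14/s2 L1-HIT; vc=[6]
#13 0xeb→b14/s2 L1-HIT; vc=[6]
#14 0x5e→b5/s1 L1-HIT; vc=[6]
#15 0x95→b9/s1 MISS; vc=[6,5]
#16 0x53→b5/s1 VC-HIT; vc=[6,9]

OUTCOME = VC-HIT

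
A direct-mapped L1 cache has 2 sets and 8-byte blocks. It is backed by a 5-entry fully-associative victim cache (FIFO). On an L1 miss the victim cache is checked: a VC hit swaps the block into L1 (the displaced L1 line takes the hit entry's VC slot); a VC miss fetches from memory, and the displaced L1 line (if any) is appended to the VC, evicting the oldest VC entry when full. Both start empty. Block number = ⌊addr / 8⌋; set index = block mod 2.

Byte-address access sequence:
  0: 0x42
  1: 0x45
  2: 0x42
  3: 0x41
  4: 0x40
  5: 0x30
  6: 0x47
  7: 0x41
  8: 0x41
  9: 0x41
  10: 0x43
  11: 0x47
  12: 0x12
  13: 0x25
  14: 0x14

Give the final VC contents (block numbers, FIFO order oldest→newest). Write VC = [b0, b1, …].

  [0] addr=0x42 blk=8 s=0: MISS | VC []
  [1] addr=0x45 blk=8 s=0: L1-HIT | VC []
  [2] addr=0x42 blk=8 s=0: L1-HIT | VC []
  [3] addr=0x41 blk=8 s=0: L1-HIT | VC []
  [4] addr=0x40 blk=8 s=0: L1-HIT | VC []
  [5] addr=0x30 blk=6 s=0: MISS | VC [8]
  [6] addr=0x47 blk=8 s=0: VC-HIT | VC [6]
  [7] addr=0x41 blk=8 s=0: L1-HIT | VC [6]
  [8] addr=0x41 blk=8 s=0: L1-HIT | VC [6]
  [9] addr=0x41 blk=8 s=0: L1-HIT | VC [6]
  [10] addr=0x43 blk=8 s=0: L1-HIT | VC [6]
  [11] addr=0x47 blk=8 s=0: L1-HIT | VC [6]
  [12] addr=0x12 blk=2 s=0: MISS | VC [6, 8]
  [13] addr=0x25 blk=4 s=0: MISS | VC [6, 8, 2]
  [14] addr=0x14 blk=2 s=0: VC-HIT | VC [6, 8, 4]

VC = [6, 8, 4]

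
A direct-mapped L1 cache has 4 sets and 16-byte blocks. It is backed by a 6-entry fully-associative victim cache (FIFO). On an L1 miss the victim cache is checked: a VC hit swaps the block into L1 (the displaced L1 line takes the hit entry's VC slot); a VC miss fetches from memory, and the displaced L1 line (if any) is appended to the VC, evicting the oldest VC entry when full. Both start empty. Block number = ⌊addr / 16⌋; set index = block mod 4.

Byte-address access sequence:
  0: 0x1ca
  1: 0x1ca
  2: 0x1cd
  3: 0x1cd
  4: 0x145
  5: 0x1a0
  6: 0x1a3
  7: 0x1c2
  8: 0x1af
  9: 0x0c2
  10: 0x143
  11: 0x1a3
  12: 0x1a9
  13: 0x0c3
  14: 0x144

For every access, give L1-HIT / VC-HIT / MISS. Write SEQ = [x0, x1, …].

0: 0x1ca (blk 28, set 0) → MISS  vc=[]
1: 0x1ca (blk 28, set 0) → L1-HIT  vc=[]
2: 0x1cd (blk 28, set 0) → L1-HIT  vc=[]
3: 0x1cd (blk 28, set 0) → L1-HIT  vc=[]
4: 0x145 (blk 20, set 0) → MISS  vc=[28]
5: 0x1a0 (blk 26, set 2) → MISS  vc=[28]
6: 0x1a3 (blk 26, set 2) → L1-HIT  vc=[28]
7: 0x1c2 (blk 28, set 0) → VC-HIT  vc=[20]
8: 0x1af (blk 26, set 2) → L1-HIT  vc=[20]
9: 0xc2 (blk 12, set 0) → MISS  vc=[20, 28]
10: 0x143 (blk 20, set 0) → VC-HIT  vc=[12, 28]
11: 0x1a3 (blk 26, set 2) → L1-HIT  vc=[12, 28]
12: 0x1a9 (blk 26, set 2) → L1-HIT  vc=[12, 28]
13: 0xc3 (blk 12, set 0) → VC-HIT  vc=[20, 28]
14: 0x144 (blk 20, set 0) → VC-HIT  vc=[12, 28]

SEQ = [MISS, L1-HIT, L1-HIT, L1-HIT, MISS, MISS, L1-HIT, VC-HIT, L1-HIT, MISS, VC-HIT, L1-HIT, L1-HIT, VC-HIT, VC-HIT]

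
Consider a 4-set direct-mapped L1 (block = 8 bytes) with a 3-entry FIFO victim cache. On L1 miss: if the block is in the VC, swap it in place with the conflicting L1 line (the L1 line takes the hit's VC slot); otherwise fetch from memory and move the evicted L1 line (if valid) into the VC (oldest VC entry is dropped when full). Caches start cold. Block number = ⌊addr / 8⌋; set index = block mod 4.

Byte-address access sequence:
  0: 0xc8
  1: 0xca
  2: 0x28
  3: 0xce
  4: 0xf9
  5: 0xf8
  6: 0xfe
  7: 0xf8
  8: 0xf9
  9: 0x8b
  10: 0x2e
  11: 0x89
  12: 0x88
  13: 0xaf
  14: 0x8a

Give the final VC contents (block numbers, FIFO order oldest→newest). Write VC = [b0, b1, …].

#0 0xc8→b25/s1 MISS; vc=[]
#1 0xca→b25/s1 L1-HIT; vc=[]
#2 0x28→b5/s1 MISS; vc=[25]
#3 0xce→b25/s1 VC-HIT; vc=[5]
#4 0xf9→b31/s3 MISS; vc=[5]
#5 0xf8→b31/s3 L1-HIT; vc=[5]
#6 0xfe→b31/s3 L1-HIT; vc=[5]
#7 0xf8→b31/s3 L1-HIT; vc=[5]
#8 0xf9→b31/s3 L1-HIT; vc=[5]
#9 0x8b→b17/s1 MISS; vc=[5,25]
#10 0x2e→b5/s1 VC-HIT; vc=[17,25]
#11 0x89→b17/s1 VC-HIT; vc=[5,25]
#12 0x88→b17/s1 L1-HIT; vc=[5,25]
#13 0xaf→b21/s1 MISS; vc=[5,25,17]
#14 0x8a→b17/s1 VC-HIT; vc=[5,25,21]

VC = [5, 25, 21]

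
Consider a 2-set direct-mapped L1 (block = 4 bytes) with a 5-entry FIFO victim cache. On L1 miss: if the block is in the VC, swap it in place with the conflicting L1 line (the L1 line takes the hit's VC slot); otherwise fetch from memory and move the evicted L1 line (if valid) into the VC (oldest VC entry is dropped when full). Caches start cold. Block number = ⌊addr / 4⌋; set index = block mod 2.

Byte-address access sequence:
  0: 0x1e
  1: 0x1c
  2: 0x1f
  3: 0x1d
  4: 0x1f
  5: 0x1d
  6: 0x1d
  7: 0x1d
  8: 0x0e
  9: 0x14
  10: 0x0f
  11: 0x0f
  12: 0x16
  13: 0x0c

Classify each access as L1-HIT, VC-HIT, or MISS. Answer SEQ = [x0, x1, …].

SEQ = [MISS, L1-HIT, L1-HIT, L1-HIT, L1-HIT, L1-HIT, L1-HIT, L1-HIT, MISS, MISS, VC-HIT, L1-HIT, VC-HIT, VC-HIT]

#0 0x1e→b7/s1 MISS; vc=[]
#1 0x1c→b7/s1 L1-HIT; vc=[]
#2 0x1f→b7/s1 L1-HIT; vc=[]
#3 0x1d→b7/s1 L1-HIT; vc=[]
#4 0x1f→b7/s1 L1-HIT; vc=[]
#5 0x1d→b7/s1 L1-HIT; vc=[]
#6 0x1d→b7/s1 L1-HIT; vc=[]
#7 0x1d→b7/s1 L1-HIT; vc=[]
#8 0xe→b3/s1 MISS; vc=[7]
#9 0x14→b5/s1 MISS; vc=[7,3]
#10 0xf→b3/s1 VC-HIT; vc=[7,5]
#11 0xf→b3/s1 L1-HIT; vc=[7,5]
#12 0x16→b5/s1 VC-HIT; vc=[7,3]
#13 0xc→b3/s1 VC-HIT; vc=[7,5]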